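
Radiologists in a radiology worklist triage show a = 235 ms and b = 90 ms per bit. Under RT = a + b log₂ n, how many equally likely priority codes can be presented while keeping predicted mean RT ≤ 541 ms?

Set 235 + 90·log₂ n ≤ 541 → log₂ n ≤ (541 − 235)/90 = 3.4000.
So n ≤ 2^3.4000 = 10.556; the largest integer n is 10.

10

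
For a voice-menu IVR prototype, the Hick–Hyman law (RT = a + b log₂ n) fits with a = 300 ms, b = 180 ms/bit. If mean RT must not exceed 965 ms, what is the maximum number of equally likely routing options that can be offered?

12

Set 300 + 180·log₂ n ≤ 965 → log₂ n ≤ (965 − 300)/180 = 3.6944.
So n ≤ 2^3.6944 = 12.946; the largest integer n is 12.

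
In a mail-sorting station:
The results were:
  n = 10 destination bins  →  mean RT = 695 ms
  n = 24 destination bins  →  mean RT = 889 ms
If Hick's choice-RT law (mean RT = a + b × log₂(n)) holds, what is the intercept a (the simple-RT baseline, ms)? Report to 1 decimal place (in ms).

The slope on a log₂ axis is (889 − 695) / (4.5850 − 3.3219) = 153.598 ms/bit.
a = RT₁ − b·log₂ n₁ = 695 − 153.598 × 3.3219 = 184.757 ms.

184.8 ms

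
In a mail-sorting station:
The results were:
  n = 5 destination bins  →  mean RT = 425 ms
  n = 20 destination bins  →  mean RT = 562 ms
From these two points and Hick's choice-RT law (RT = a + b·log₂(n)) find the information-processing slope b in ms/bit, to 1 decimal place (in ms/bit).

b = (RT₂ − RT₁)/(log₂ n₂ − log₂ n₁) = (562 − 425)/(4.3219 − 2.3219) = 68.500 ms/bit.

68.5 ms/bit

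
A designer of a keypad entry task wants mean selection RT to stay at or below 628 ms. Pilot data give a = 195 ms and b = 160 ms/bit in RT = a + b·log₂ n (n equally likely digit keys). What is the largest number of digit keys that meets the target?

Information budget: (628 − 195)/160 = 2.7062 bits, so n ≤ 2^2.7062 = 6.526 → at most 6.

6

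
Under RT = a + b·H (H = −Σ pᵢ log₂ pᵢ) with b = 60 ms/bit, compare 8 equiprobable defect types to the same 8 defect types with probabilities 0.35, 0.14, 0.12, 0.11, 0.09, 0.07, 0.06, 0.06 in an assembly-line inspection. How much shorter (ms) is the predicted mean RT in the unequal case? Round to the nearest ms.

Equiprobable entropy H₀ = log₂ 8 = 3.0000 bits.
Skewed entropy H = −Σ pᵢ log₂ pᵢ = 2.7128 bits.
ΔRT = b·(H₀ − H) = 60 × 0.2872 = 17.23 ms.

17 ms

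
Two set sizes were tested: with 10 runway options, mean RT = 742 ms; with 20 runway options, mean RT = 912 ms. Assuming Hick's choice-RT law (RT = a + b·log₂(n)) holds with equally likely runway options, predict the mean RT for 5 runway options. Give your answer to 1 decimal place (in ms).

With log₂ n on the abscissa the relation is linear; from the two conditions:
  b = (912 − 742) / (log₂ 20 − log₂ 10) = 170 / (4.3219 − 3.3219) = 170.000 ms/bit
  a = 742 − 170.000 × 3.3219 = 177.272 ms
Then RT(5) = 177.272 + 170.000 × log₂ 5 = 177.272 + 170.000 × 2.3219 ≈ 572.000 ms.

572.0 ms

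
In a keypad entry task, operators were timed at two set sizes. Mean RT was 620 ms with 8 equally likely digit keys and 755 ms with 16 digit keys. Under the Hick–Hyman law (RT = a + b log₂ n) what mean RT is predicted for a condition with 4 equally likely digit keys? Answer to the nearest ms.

485 ms

Fit slope and intercept:
  b = (755 − 620) / (log₂ 16 − log₂ 8) = 135 / (4 − 3) = 135 ms/bit
  a = 620 − 135 × 3 = 215 ms
Then RT(4) = 215 + 135 × log₂ 4 = 215 + 135 × 2 ≈ 485.000 ms.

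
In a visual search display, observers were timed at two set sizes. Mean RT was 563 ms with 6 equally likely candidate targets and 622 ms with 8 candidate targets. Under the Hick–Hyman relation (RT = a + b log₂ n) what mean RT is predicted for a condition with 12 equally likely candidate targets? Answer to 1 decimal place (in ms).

RT is linear in log₂ n, so two points fix the line:
  b = (622 − 563) / (log₂ 8 − log₂ 6) = 59 / (3 − 2.5850) = 142.156 ms/bit
  a = 563 − 142.156 × 2.5850 = 195.533 ms
Then RT(12) = 195.533 + 142.156 × log₂ 12 = 195.533 + 142.156 × 3.5850 ≈ 705.156 ms.

705.2 ms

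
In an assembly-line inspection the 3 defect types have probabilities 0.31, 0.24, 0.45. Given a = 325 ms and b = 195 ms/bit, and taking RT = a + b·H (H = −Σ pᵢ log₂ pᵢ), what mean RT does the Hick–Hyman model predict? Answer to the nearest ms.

625 ms

H = 0.31·log₂(1/0.31) + 0.24·log₂(1/0.24) + 0.45·log₂(1/0.45) = 1.5363 bits.
RT = 325 + 195 × 1.5363 = 624.58 ms.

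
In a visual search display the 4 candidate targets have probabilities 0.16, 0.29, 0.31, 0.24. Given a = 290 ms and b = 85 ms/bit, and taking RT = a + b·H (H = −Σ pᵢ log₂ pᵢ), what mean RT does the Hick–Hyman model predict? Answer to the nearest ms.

H = 0.16·log₂(1/0.16) + 0.29·log₂(1/0.29) + 0.31·log₂(1/0.31) + 0.24·log₂(1/0.24) = 1.9588 bits.
RT = 290 + 85 × 1.9588 = 456.50 ms.

457 ms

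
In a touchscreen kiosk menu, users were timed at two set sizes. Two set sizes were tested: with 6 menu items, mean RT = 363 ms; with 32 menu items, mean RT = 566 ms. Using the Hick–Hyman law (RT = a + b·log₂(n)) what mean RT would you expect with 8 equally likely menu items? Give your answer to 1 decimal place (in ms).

397.9 ms

RT is linear in log₂ n, so two points fix the line:
  b = (566 − 363) / (log₂ 32 − log₂ 6) = 203 / (5 − 2.5850) = 84.057 ms/bit
  a = 363 − 84.057 × 2.5850 = 145.717 ms
Then RT(8) = 145.717 + 84.057 × log₂ 8 = 145.717 + 84.057 × 3 ≈ 397.887 ms.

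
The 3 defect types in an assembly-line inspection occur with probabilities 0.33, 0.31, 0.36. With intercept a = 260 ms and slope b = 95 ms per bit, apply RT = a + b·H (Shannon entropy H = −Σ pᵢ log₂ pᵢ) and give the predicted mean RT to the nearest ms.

H = 0.33·log₂(1/0.33) + 0.31·log₂(1/0.31) + 0.36·log₂(1/0.36) = 1.5822 bits.
RT = 260 + 95 × 1.5822 = 410.31 ms.

410 ms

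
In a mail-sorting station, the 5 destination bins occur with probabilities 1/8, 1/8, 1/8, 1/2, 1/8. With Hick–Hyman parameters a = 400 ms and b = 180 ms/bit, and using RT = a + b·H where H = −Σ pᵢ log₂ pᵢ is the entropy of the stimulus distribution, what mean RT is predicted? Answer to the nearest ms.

760 ms

H = −Σ pᵢ log₂ pᵢ = 0.125·3 + 0.125·3 + 0.125·3 + 0.5·1 + 0.125·3 = 2.000 bits.
RT = 400 + 180 × 2.000 = 760.00 ms.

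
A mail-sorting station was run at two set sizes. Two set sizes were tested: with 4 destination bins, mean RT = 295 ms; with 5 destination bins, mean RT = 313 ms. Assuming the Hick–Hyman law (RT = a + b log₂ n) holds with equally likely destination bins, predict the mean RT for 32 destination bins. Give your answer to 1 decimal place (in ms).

Fit slope and intercept:
  b = (313 − 295) / (log₂ 5 − log₂ 4) = 18 / (2.3219 − 2) = 55.913 ms/bit
  a = 295 − 55.913 × 2 = 183.174 ms
Then RT(32) = 183.174 + 55.913 × log₂ 32 = 183.174 + 55.913 × 5 ≈ 462.739 ms.

462.7 ms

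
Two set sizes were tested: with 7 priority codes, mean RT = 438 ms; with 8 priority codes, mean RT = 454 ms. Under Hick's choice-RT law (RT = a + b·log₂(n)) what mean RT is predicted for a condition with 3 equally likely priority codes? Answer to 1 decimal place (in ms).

RT is linear in log₂ n, so two points fix the line:
  b = (454 − 438) / (log₂ 8 − log₂ 7) = 16 / (3 − 2.8074) = 83.054 ms/bit
  a = 438 − 83.054 × 2.8074 = 204.837 ms
Then RT(3) = 204.837 + 83.054 × log₂ 3 = 204.837 + 83.054 × 1.5850 ≈ 336.475 ms.

336.5 ms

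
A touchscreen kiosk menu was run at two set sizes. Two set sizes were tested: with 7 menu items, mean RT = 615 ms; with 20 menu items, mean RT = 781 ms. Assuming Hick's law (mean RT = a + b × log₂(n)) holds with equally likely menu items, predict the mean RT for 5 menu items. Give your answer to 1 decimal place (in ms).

Fit slope and intercept:
  b = (781 − 615) / (log₂ 20 − log₂ 7) = 166 / (4.3219 − 2.8074) = 109.602 ms/bit
  a = 615 − 109.602 × 2.8074 = 307.309 ms
Then RT(5) = 307.309 + 109.602 × log₂ 5 = 307.309 + 109.602 × 2.3219 ≈ 561.796 ms.

561.8 ms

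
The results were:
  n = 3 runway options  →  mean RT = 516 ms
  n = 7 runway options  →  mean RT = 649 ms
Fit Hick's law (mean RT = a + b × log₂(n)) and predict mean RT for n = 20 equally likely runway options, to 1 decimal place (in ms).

813.8 ms

Solve the two-equation system in a and b:
  b = (649 − 516) / (log₂ 7 − log₂ 3) = 133 / (2.8074 − 1.5850) = 108.803 ms/bit
  a = 516 − 108.803 × 1.5850 = 343.551 ms
Then RT(20) = 343.551 + 108.803 × log₂ 20 = 343.551 + 108.803 × 4.3219 ≈ 813.790 ms.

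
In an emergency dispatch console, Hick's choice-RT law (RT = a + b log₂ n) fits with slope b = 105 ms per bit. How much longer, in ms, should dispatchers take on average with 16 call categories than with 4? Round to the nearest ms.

Only the slope matters, since a is common to both: ΔRT = b·log₂(n₂/n₁).
log₂(16) − log₂(4) = log₂(16/4) = log₂(4) = 2.
ΔRT = 105 × 2.0000 = 210.000 ms.

210 ms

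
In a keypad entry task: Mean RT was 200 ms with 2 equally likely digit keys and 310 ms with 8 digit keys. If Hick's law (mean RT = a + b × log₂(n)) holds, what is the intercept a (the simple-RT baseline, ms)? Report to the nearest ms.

145 ms

Slope: b = (310 − 200) / (log₂ 8 − log₂ 2) = 110/2.0000 = 55 ms/bit.
a = RT₁ − b·log₂ n₁ = 200 − 55 × 1 = 145.000 ms.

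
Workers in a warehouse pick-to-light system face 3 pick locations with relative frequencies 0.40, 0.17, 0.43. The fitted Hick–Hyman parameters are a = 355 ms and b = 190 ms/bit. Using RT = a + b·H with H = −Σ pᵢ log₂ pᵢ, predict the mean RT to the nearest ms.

Entropy contributions −pᵢ log₂ pᵢ: 0.5288, 0.4346, 0.5236; sum H = 1.4869 bits.
RT = a + bH = 355 + 190·1.4869 = 637.52 ms.

638 ms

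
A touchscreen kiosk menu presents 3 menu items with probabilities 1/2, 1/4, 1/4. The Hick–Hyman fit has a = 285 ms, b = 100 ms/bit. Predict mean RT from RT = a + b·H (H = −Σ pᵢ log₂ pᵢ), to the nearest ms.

435 ms

H = −Σ pᵢ log₂ pᵢ = 0.5·1 + 0.25·2 + 0.25·2 = 1.500 bits.
RT = 285 + 100 × 1.500 = 435.00 ms.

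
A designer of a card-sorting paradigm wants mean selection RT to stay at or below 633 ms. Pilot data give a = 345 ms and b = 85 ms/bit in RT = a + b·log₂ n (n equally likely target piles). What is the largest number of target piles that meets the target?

10

Set 345 + 85·log₂ n ≤ 633 → log₂ n ≤ (633 − 345)/85 = 3.3882.
So n ≤ 2^3.3882 = 10.470; the largest integer n is 10.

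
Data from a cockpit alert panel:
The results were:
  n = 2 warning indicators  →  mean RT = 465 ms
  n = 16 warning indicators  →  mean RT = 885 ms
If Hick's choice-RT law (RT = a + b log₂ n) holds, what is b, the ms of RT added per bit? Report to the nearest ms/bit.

140 ms/bit

The slope on a log₂ axis is (885 − 465) / (4 − 1) = 140 ms/bit.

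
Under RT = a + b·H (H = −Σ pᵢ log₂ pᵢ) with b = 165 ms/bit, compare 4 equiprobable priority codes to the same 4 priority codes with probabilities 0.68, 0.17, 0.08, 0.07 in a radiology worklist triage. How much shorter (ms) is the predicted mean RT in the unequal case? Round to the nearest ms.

Equiprobable entropy H₀ = log₂ 4 = 2.0000 bits.
Skewed entropy H = −Σ pᵢ log₂ pᵢ = 1.3730 bits.
ΔRT = b·(H₀ − H) = 165 × 0.6270 = 103.46 ms.

103 ms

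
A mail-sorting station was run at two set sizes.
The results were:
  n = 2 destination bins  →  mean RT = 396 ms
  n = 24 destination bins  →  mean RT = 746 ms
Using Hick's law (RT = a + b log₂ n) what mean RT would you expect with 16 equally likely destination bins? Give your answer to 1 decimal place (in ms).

688.9 ms

RT is linear in log₂ n, so two points fix the line:
  b = (746 − 396) / (log₂ 24 − log₂ 2) = 350 / (4.5850 − 1) = 97.630 ms/bit
  a = 396 − 97.630 × 1 = 298.370 ms
Then RT(16) = 298.370 + 97.630 × log₂ 16 = 298.370 + 97.630 × 4 ≈ 688.890 ms.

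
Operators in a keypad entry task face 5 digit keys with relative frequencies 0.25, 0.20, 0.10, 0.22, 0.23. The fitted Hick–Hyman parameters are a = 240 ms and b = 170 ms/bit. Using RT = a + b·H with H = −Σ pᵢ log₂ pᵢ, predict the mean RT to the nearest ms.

625 ms

H = 0.25·log₂(1/0.25) + 0.20·log₂(1/0.20) + 0.10·log₂(1/0.10) + 0.22·log₂(1/0.22) + 0.23·log₂(1/0.23) = 2.2648 bits.
RT = 240 + 170 × 2.2648 = 625.02 ms.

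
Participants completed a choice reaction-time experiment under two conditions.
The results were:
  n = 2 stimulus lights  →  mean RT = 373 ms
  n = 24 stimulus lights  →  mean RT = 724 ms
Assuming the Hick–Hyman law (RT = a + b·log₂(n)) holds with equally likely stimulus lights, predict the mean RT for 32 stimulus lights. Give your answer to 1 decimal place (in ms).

764.6 ms

With log₂ n on the abscissa the relation is linear; from the two conditions:
  b = (724 − 373) / (log₂ 24 − log₂ 2) = 351 / (4.5850 − 1) = 97.909 ms/bit
  a = 373 − 97.909 × 1 = 275.091 ms
Then RT(32) = 275.091 + 97.909 × log₂ 32 = 275.091 + 97.909 × 5 ≈ 764.636 ms.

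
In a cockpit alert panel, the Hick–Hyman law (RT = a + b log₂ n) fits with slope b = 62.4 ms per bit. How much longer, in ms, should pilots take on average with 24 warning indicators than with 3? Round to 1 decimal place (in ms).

Only the slope matters, since a is common to both: ΔRT = b·log₂(n₂/n₁).
log₂(24) − log₂(3) = log₂(24/3) = log₂(8) = 3.
ΔRT = 62.4 × 3.0000 = 187.200 ms.

187.2 ms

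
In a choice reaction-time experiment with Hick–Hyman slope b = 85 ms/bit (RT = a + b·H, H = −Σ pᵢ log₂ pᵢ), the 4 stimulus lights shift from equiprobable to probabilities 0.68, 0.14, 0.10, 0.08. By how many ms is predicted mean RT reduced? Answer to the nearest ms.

51 ms

The RT saving is b·ΔH. Equiprobable H₀ = log₂(4) = 2.0000 bits; with the given probabilities H = 1.3992 bits.
b·(H₀ − H) = 85 × (2.0000 − 1.3992) = 51.07 ms.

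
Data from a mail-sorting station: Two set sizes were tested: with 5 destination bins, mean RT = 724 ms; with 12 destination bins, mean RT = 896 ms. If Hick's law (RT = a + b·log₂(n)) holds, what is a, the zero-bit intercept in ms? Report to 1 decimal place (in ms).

The slope on a log₂ axis is (896 − 724) / (3.5850 − 2.3219) = 136.180 ms/bit.
a = RT₁ − b·log₂ n₁ = 724 − 136.180 × 2.3219 = 407.800 ms.

407.8 ms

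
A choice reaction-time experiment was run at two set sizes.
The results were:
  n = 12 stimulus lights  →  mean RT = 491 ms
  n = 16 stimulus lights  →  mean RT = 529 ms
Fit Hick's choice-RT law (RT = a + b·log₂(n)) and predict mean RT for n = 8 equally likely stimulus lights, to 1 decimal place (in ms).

Fit slope and intercept:
  b = (529 − 491) / (log₂ 16 − log₂ 12) = 38 / (4 − 3.5850) = 91.558 ms/bit
  a = 491 − 91.558 × 3.5850 = 162.768 ms
Then RT(8) = 162.768 + 91.558 × log₂ 8 = 162.768 + 91.558 × 3 ≈ 437.442 ms.

437.4 ms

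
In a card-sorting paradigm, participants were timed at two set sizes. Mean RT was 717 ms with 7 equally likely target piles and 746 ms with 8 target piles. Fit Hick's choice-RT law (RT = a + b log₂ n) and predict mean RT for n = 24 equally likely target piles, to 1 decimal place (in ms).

With log₂ n on the abscissa the relation is linear; from the two conditions:
  b = (746 − 717) / (log₂ 8 − log₂ 7) = 29 / (3 − 2.8074) = 150.536 ms/bit
  a = 717 − 150.536 × 2.8074 = 294.392 ms
Then RT(24) = 294.392 + 150.536 × log₂ 24 = 294.392 + 150.536 × 4.5850 ≈ 984.594 ms.

984.6 ms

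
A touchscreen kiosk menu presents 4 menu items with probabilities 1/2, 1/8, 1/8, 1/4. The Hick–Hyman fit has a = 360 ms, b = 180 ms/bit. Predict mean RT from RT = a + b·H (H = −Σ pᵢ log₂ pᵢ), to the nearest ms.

Each term −pᵢ log₂ pᵢ: 0.5·1 + 0.125·3 + 0.125·3 + 0.25·2; summed, H = 1.750 bits.
Mean RT = a + bH = 360 + 180·1.750 = 675.00 ms.

675 ms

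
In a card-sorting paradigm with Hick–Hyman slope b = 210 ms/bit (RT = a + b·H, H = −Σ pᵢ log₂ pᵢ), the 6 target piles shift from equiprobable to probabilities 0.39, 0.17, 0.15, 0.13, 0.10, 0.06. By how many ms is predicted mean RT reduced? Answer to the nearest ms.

53 ms

Equiprobable entropy H₀ = log₂ 6 = 2.5850 bits.
Skewed entropy H = −Σ pᵢ log₂ pᵢ = 2.3333 bits.
ΔRT = b·(H₀ − H) = 210 × 0.2517 = 52.85 ms.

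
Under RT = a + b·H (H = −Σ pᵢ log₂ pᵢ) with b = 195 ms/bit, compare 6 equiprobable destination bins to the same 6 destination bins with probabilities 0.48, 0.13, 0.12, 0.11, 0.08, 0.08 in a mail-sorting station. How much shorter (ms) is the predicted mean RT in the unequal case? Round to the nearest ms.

77 ms

The RT saving is b·ΔH. Equiprobable H₀ = log₂(6) = 2.5850 bits; with the given probabilities H = 2.1913 bits.
b·(H₀ − H) = 195 × (2.5850 − 2.1913) = 76.77 ms.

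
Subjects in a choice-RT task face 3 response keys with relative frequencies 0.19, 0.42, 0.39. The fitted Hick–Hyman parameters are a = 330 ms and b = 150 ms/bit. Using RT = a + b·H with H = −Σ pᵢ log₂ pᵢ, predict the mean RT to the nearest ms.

557 ms

Entropy contributions −pᵢ log₂ pᵢ: 0.4552, 0.5256, 0.5298; sum H = 1.5107 bits.
RT = a + bH = 330 + 150·1.5107 = 556.60 ms.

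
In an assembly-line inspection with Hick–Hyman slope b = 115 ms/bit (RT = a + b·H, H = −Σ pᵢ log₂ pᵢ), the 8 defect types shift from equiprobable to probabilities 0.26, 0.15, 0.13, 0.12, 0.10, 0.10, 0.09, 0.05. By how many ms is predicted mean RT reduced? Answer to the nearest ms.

The RT saving is b·ΔH. Equiprobable H₀ = log₂(8) = 3.0000 bits; with the given probabilities H = 2.8587 bits.
b·(H₀ − H) = 115 × (3.0000 − 2.8587) = 16.25 ms.

16 ms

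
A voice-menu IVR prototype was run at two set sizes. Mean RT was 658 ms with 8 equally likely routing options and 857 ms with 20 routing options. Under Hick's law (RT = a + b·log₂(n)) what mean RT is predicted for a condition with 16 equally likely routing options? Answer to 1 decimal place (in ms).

Solve the two-equation system in a and b:
  b = (857 − 658) / (log₂ 20 − log₂ 8) = 199 / (4.3219 − 3) = 150.538 ms/bit
  a = 658 − 150.538 × 3 = 206.387 ms
Then RT(16) = 206.387 + 150.538 × log₂ 16 = 206.387 + 150.538 × 4 ≈ 808.538 ms.

808.5 ms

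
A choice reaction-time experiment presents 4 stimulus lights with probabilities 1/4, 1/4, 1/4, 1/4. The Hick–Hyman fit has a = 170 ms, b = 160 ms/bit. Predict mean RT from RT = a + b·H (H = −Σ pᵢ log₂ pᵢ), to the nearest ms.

490 ms

H = −Σ pᵢ log₂ pᵢ = 0.25·2 + 0.25·2 + 0.25·2 + 0.25·2 = 2.000 bits.
RT = 170 + 160 × 2.000 = 490.00 ms.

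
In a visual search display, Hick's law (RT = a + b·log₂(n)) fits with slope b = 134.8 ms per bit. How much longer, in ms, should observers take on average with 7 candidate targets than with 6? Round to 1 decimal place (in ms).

30.0 ms

Only the slope matters, since a is common to both: ΔRT = b·log₂(n₂/n₁).
log₂(7) − log₂(6) = 2.8074 − 2.5850 = 0.2224.
ΔRT = 134.8 × 0.2224 = 29.978 ms.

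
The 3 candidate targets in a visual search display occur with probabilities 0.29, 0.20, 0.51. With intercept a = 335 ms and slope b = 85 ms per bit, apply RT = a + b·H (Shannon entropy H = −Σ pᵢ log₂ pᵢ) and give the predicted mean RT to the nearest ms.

461 ms

H = 0.29·log₂(1/0.29) + 0.20·log₂(1/0.20) + 0.51·log₂(1/0.51) = 1.4777 bits.
RT = 335 + 85 × 1.4777 = 460.61 ms.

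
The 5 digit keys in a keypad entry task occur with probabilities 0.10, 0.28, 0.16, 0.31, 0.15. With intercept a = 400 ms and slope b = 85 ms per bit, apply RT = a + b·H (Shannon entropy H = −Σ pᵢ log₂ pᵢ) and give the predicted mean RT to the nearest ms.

Entropy contributions −pᵢ log₂ pᵢ: 0.3322, 0.5142, 0.4230, 0.5238, 0.4105; sum H = 2.2038 bits.
RT = a + bH = 400 + 85·2.2038 = 587.32 ms.

587 ms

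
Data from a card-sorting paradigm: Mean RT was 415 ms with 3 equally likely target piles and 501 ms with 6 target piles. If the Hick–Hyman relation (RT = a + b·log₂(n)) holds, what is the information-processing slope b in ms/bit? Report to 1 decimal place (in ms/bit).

86.0 ms/bit

The slope on a log₂ axis is (501 − 415) / (2.5850 − 1.5850) = 86.000 ms/bit.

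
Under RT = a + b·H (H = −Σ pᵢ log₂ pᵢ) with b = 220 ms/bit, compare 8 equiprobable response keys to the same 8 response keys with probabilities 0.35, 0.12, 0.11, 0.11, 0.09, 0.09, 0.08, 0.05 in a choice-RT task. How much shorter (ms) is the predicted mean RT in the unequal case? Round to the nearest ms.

Equiprobable entropy H₀ = log₂ 8 = 3.0000 bits.
Skewed entropy H = −Σ pᵢ log₂ pᵢ = 2.7307 bits.
ΔRT = b·(H₀ − H) = 220 × 0.2693 = 59.26 ms.

59 ms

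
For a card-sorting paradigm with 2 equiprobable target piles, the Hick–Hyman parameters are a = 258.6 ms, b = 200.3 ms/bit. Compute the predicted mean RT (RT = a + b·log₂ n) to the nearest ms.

459 ms

log₂(2) = 1 bits, so RT = 258.6 + 200.3 × 1 ≈ 458.900 ms.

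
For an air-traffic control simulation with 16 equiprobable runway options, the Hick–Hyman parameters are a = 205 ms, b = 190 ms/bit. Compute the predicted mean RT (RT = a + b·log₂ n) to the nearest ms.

965 ms

log₂(16) = 4 bits, so RT = 205 + 190 × 4 ≈ 965.000 ms.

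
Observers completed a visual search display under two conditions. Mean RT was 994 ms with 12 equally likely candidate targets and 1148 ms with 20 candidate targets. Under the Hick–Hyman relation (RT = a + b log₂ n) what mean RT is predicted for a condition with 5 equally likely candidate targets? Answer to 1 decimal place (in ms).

Fit slope and intercept:
  b = (1148 − 994) / (log₂ 20 − log₂ 12) = 154 / (4.3219 − 3.5850) = 208.965 ms/bit
  a = 994 − 208.965 × 3.5850 = 244.868 ms
Then RT(5) = 244.868 + 208.965 × log₂ 5 = 244.868 + 208.965 × 2.3219 ≈ 730.070 ms.

730.1 ms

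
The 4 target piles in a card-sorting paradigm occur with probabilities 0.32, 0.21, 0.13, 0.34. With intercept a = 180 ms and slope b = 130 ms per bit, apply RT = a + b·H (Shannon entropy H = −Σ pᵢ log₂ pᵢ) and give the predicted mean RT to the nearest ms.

Entropy contributions −pᵢ log₂ pᵢ: 0.5260, 0.4728, 0.3826, 0.5292; sum H = 1.9107 bits.
RT = a + bH = 180 + 130·1.9107 = 428.39 ms.

428 ms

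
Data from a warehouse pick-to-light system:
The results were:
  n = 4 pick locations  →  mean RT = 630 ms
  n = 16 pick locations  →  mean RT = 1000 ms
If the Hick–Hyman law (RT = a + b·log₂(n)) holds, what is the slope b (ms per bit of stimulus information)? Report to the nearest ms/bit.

185 ms/bit

The slope on a log₂ axis is (1000 − 630) / (4 − 2) = 185 ms/bit.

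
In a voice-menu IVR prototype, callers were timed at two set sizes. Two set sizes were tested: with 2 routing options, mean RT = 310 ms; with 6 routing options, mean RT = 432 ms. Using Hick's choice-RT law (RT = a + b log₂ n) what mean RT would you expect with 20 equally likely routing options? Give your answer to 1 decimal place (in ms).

RT is linear in log₂ n, so two points fix the line:
  b = (432 − 310) / (log₂ 6 − log₂ 2) = 122 / (2.5850 − 1) = 76.973 ms/bit
  a = 310 − 76.973 × 1 = 233.027 ms
Then RT(20) = 233.027 + 76.973 × log₂ 20 = 233.027 + 76.973 × 4.3219 ≈ 565.700 ms.

565.7 ms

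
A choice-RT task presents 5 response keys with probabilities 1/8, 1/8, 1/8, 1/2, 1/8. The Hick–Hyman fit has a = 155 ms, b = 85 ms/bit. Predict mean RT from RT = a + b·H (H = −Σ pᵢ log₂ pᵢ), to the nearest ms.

325 ms

Each term −pᵢ log₂ pᵢ: 0.125·3 + 0.125·3 + 0.125·3 + 0.5·1 + 0.125·3; summed, H = 2.000 bits.
Mean RT = a + bH = 155 + 85·2.000 = 325.00 ms.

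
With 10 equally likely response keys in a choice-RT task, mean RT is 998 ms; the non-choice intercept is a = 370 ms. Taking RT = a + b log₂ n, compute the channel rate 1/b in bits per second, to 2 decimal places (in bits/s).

b = (998 − 370)/log₂ 10 = 628/3.3219 = 189.047 ms per bit = 0.18905 s/bit; the reciprocal is 5.290 bits/s.

5.29 bits/s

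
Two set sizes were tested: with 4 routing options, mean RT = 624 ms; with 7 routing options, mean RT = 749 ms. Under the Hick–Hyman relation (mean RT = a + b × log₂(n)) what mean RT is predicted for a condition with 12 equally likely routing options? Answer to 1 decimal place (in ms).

869.4 ms

RT is linear in log₂ n, so two points fix the line:
  b = (749 − 624) / (log₂ 7 − log₂ 4) = 125 / (2.8074 − 2) = 154.827 ms/bit
  a = 624 − 154.827 × 2 = 314.347 ms
Then RT(12) = 314.347 + 154.827 × log₂ 12 = 314.347 + 154.827 × 3.5850 ≈ 869.394 ms.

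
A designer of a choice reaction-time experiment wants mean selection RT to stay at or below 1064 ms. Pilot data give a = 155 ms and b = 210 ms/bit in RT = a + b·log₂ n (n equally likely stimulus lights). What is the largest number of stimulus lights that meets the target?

210·log₂ n ≤ 1064 − 155 = 909, giving log₂ n ≤ 4.3286 and n ≤ 20.092. The largest whole number is 20.

20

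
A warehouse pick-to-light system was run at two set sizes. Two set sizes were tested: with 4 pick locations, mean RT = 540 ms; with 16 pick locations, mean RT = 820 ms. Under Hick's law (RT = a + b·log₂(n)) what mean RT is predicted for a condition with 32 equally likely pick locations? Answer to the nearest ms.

With log₂ n on the abscissa the relation is linear; from the two conditions:
  b = (820 − 540) / (log₂ 16 − log₂ 4) = 280 / (4 − 2) = 140 ms/bit
  a = 540 − 140 × 2 = 260 ms
Then RT(32) = 260 + 140 × log₂ 32 = 260 + 140 × 5 ≈ 960.000 ms.

960 ms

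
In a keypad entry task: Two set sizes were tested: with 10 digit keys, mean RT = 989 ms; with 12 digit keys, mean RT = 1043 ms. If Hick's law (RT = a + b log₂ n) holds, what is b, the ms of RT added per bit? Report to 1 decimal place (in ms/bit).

205.3 ms/bit

The slope on a log₂ axis is (1043 − 989) / (3.5850 − 3.3219) = 205.296 ms/bit.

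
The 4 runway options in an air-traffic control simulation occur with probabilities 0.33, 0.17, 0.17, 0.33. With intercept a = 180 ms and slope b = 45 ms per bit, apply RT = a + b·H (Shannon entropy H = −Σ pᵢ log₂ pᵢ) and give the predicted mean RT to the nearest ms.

H = 0.33·log₂(1/0.33) + 0.17·log₂(1/0.17) + 0.17·log₂(1/0.17) + 0.33·log₂(1/0.33) = 1.9248 bits.
RT = 180 + 45 × 1.9248 = 266.62 ms.

267 ms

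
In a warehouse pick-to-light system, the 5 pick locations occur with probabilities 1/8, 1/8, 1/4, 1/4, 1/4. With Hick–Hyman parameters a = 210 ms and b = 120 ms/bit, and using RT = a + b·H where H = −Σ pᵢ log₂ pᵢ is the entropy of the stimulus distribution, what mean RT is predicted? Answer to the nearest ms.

H = −Σ pᵢ log₂ pᵢ = 0.125·3 + 0.125·3 + 0.25·2 + 0.25·2 + 0.25·2 = 2.250 bits.
RT = 210 + 120 × 2.250 = 480.00 ms.

480 ms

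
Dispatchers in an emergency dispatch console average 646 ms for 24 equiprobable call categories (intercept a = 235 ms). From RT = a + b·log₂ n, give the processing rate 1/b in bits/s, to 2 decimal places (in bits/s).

11.16 bits/s

Choice component = 646 − 235 = 411 ms over log₂(24) = 4.5850 bits.
b = 411 / 4.5850 = 89.641 ms/bit, so 1/b = 11.156 bits/s.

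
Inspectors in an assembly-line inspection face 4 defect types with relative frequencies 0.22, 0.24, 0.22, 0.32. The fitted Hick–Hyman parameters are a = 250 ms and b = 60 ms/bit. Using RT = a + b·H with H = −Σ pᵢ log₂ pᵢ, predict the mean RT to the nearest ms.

H = 0.22·log₂(1/0.22) + 0.24·log₂(1/0.24) + 0.22·log₂(1/0.22) + 0.32·log₂(1/0.32) = 1.9813 bits.
RT = 250 + 60 × 1.9813 = 368.88 ms.

369 ms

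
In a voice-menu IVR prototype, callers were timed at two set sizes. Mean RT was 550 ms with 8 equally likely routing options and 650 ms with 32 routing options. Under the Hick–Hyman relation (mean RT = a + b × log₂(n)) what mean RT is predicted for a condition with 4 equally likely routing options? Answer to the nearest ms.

500 ms

RT is linear in log₂ n, so two points fix the line:
  b = (650 − 550) / (log₂ 32 − log₂ 8) = 100 / (5 − 3) = 50 ms/bit
  a = 550 − 50 × 3 = 400 ms
Then RT(4) = 400 + 50 × log₂ 4 = 400 + 50 × 2 ≈ 500.000 ms.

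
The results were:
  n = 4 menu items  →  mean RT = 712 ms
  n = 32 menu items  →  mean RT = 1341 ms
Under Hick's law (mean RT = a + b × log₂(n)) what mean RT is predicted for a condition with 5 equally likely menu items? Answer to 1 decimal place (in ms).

RT is linear in log₂ n, so two points fix the line:
  b = (1341 − 712) / (log₂ 32 − log₂ 4) = 629 / (5 − 2) = 209.667 ms/bit
  a = 712 − 209.667 × 2 = 292.667 ms
Then RT(5) = 292.667 + 209.667 × log₂ 5 = 292.667 + 209.667 × 2.3219 ≈ 779.498 ms.

779.5 ms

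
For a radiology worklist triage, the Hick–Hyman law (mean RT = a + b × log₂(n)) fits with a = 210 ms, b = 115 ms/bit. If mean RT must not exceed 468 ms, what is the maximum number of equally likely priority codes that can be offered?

4

Information budget: (468 − 210)/115 = 2.2435 bits, so n ≤ 2^2.2435 = 4.735 → at most 4.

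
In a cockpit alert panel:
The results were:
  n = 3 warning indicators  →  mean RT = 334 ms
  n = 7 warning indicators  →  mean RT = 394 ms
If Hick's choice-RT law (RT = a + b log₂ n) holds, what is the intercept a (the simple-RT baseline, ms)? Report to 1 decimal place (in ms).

256.2 ms

Slope: b = (394 − 334) / (log₂ 7 − log₂ 3) = 60/1.2224 = 49.084 ms/bit.
a = RT₁ − b·log₂ n₁ = 334 − 49.084 × 1.5850 = 256.204 ms.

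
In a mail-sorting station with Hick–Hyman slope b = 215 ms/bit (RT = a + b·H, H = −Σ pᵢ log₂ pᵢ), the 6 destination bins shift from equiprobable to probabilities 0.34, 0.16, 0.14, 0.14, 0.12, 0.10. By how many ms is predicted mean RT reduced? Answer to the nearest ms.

The RT saving is b·ΔH. Equiprobable H₀ = log₂(6) = 2.5850 bits; with the given probabilities H = 2.4457 bits.
b·(H₀ − H) = 215 × (2.5850 − 2.4457) = 29.95 ms.

30 ms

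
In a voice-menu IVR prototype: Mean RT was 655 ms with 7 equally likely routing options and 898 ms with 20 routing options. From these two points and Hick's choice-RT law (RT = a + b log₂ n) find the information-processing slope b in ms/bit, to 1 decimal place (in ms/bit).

b = (RT₂ − RT₁)/(log₂ n₂ − log₂ n₁) = (898 − 655)/(4.3219 − 2.8074) = 160.441 ms/bit.

160.4 ms/bit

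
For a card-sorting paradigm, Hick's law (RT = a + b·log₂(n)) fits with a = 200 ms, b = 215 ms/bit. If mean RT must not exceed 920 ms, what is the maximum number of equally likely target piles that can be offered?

Information budget: (920 − 200)/215 = 3.3488 bits, so n ≤ 2^3.3488 = 10.188 → at most 10.

10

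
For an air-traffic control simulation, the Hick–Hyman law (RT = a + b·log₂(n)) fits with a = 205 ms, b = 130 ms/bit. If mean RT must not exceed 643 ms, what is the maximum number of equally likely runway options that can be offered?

Set 205 + 130·log₂ n ≤ 643 → log₂ n ≤ (643 − 205)/130 = 3.3692.
So n ≤ 2^3.3692 = 10.333; the largest integer n is 10.

10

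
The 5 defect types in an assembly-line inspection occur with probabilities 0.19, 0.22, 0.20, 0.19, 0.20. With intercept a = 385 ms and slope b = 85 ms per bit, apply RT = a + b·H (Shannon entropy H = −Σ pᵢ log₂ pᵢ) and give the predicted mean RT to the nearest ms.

582 ms

H = 0.19·log₂(1/0.19) + 0.22·log₂(1/0.22) + 0.20·log₂(1/0.20) + 0.19·log₂(1/0.19) + 0.20·log₂(1/0.20) = 2.3198 bits.
RT = 385 + 85 × 2.3198 = 582.18 ms.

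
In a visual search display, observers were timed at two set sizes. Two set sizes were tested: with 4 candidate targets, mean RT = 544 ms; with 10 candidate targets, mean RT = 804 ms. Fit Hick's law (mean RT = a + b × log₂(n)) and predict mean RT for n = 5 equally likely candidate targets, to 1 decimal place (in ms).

607.3 ms

With log₂ n on the abscissa the relation is linear; from the two conditions:
  b = (804 − 544) / (log₂ 10 − log₂ 4) = 260 / (3.3219 − 2) = 196.682 ms/bit
  a = 544 − 196.682 × 2 = 150.635 ms
Then RT(5) = 150.635 + 196.682 × log₂ 5 = 150.635 + 196.682 × 2.3219 ≈ 607.318 ms.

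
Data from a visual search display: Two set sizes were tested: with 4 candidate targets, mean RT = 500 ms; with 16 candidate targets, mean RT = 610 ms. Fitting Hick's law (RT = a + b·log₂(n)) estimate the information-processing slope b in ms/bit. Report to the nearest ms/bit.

55 ms/bit

b = (RT₂ − RT₁)/(log₂ n₂ − log₂ n₁) = (610 − 500)/(4 − 2) = 55 ms/bit.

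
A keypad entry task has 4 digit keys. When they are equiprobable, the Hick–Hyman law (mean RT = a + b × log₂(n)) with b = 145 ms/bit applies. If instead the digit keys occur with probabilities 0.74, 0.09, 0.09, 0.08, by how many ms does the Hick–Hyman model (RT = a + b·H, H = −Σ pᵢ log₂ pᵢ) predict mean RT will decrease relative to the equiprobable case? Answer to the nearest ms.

110 ms

The RT saving is b·ΔH. Equiprobable H₀ = log₂(4) = 2.0000 bits; with the given probabilities H = 1.2383 bits.
b·(H₀ − H) = 145 × (2.0000 − 1.2383) = 110.45 ms.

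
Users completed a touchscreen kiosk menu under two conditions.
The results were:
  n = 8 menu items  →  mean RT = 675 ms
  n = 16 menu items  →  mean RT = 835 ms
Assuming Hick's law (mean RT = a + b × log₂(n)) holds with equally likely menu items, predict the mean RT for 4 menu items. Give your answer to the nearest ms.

Solve the two-equation system in a and b:
  b = (835 − 675) / (log₂ 16 − log₂ 8) = 160 / (4 − 3) = 160 ms/bit
  a = 675 − 160 × 3 = 195 ms
Then RT(4) = 195 + 160 × log₂ 4 = 195 + 160 × 2 ≈ 515.000 ms.

515 ms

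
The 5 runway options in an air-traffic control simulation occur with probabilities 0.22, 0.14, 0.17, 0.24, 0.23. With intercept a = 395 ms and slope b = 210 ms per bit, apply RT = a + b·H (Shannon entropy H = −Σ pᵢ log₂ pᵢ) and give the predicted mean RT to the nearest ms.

H = 0.22·log₂(1/0.22) + 0.14·log₂(1/0.14) + 0.17·log₂(1/0.17) + 0.24·log₂(1/0.24) + 0.23·log₂(1/0.23) = 2.2941 bits.
RT = 395 + 210 × 2.2941 = 876.76 ms.

877 ms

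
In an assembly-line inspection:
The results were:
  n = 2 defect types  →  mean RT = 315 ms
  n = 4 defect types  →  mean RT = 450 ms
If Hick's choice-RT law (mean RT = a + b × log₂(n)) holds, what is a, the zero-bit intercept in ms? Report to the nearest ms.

180 ms

b = (RT₂ − RT₁)/(log₂ n₂ − log₂ n₁) = (450 − 315)/(2 − 1) = 135 ms/bit.
Intercept: a = 315 − 135·log₂(2) = 180.000 ms.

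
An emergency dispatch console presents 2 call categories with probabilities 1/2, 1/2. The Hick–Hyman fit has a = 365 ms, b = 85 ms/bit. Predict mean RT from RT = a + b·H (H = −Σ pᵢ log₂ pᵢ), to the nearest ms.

Each term −pᵢ log₂ pᵢ: 0.5·1 + 0.5·1; summed, H = 1.000 bits.
Mean RT = a + bH = 365 + 85·1.000 = 450.00 ms.

450 ms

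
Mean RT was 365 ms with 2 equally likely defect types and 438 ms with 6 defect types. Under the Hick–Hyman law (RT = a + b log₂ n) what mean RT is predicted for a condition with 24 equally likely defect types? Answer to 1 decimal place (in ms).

Solve the two-equation system in a and b:
  b = (438 − 365) / (log₂ 6 − log₂ 2) = 73 / (2.5850 − 1) = 46.058 ms/bit
  a = 365 − 46.058 × 1 = 318.942 ms
Then RT(24) = 318.942 + 46.058 × log₂ 24 = 318.942 + 46.058 × 4.5850 ≈ 530.116 ms.

530.1 ms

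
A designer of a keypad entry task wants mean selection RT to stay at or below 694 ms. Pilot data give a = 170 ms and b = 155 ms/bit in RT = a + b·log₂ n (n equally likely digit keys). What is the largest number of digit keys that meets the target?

Set 170 + 155·log₂ n ≤ 694 → log₂ n ≤ (694 − 170)/155 = 3.3806.
So n ≤ 2^3.3806 = 10.415; the largest integer n is 10.

10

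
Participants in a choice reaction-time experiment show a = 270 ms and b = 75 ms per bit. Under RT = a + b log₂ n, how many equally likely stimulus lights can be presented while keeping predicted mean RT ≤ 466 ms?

75·log₂ n ≤ 466 − 270 = 196, giving log₂ n ≤ 2.6133 and n ≤ 6.119. The largest whole number is 6.

6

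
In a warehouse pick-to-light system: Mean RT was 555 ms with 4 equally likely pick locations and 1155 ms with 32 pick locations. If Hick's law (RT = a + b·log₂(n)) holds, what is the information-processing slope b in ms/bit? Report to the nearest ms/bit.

b = (RT₂ − RT₁)/(log₂ n₂ − log₂ n₁) = (1155 − 555)/(5 − 2) = 200 ms/bit.

200 ms/bit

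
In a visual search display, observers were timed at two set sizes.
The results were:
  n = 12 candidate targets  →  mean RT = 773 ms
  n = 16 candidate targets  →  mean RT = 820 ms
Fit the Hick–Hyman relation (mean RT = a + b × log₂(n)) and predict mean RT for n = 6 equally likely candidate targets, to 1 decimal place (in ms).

Fit slope and intercept:
  b = (820 − 773) / (log₂ 16 − log₂ 12) = 47 / (4 − 3.5850) = 113.243 ms/bit
  a = 773 − 113.243 × 3.5850 = 367.029 ms
Then RT(6) = 367.029 + 113.243 × log₂ 6 = 367.029 + 113.243 × 2.5850 ≈ 659.757 ms.

659.8 ms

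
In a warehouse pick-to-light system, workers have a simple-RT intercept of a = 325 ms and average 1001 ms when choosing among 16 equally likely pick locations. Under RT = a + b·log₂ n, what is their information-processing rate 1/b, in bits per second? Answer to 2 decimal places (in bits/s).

Choice component = 1001 − 325 = 676 ms over log₂(16) = 4 bits.
b = 676 / 4 = 169.000 ms/bit, so 1/b = 5.917 bits/s.

5.92 bits/s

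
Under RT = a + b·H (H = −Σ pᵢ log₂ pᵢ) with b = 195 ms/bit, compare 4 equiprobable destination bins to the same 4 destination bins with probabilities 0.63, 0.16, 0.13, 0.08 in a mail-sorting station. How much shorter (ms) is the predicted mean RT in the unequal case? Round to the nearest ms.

The RT saving is b·ΔH. Equiprobable H₀ = log₂(4) = 2.0000 bits; with the given probabilities H = 1.5171 bits.
b·(H₀ − H) = 195 × (2.0000 − 1.5171) = 94.16 ms.

94 ms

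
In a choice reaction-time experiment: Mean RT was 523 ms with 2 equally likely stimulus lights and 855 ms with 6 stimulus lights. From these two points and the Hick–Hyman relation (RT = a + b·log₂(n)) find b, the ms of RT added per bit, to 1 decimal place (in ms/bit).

Slope: b = (855 − 523) / (log₂ 6 − log₂ 2) = 332/1.5850 = 209.469 ms/bit.

209.5 ms/bit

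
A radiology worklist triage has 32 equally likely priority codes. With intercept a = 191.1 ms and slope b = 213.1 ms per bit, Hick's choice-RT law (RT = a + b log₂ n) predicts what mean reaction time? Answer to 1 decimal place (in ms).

1256.6 ms

log₂(32) = 5 bits, so RT = 191.1 + 213.1 × 5 ≈ 1256.600 ms.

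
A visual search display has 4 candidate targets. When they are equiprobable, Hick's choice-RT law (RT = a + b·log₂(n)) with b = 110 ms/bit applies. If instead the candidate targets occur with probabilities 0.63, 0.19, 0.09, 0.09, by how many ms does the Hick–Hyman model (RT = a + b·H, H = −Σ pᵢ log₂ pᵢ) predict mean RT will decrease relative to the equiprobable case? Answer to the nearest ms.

55 ms

The RT saving is b·ΔH. Equiprobable H₀ = log₂(4) = 2.0000 bits; with the given probabilities H = 1.5005 bits.
b·(H₀ − H) = 110 × (2.0000 − 1.5005) = 54.95 ms.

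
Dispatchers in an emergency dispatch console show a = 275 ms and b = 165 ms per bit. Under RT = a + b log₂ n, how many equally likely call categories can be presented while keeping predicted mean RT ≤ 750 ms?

7

Set 275 + 165·log₂ n ≤ 750 → log₂ n ≤ (750 − 275)/165 = 2.8788.
So n ≤ 2^2.8788 = 7.355; the largest integer n is 7.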